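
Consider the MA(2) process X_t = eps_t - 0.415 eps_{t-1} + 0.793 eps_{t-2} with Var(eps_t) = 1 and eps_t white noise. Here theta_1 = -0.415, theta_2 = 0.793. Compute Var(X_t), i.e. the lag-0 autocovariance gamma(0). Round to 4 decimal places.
\gamma(0) = 1.8011

For an MA(q) process X_t = eps_t + sum_i theta_i eps_{t-i} with
Var(eps_t) = sigma^2, the variance is
  gamma(0) = sigma^2 * (1 + sum_i theta_i^2).
  sum_i theta_i^2 = (-0.415)^2 + (0.793)^2 = 0.172225 + 0.628849 = 0.801074.
  gamma(0) = 1 * (1 + 0.801074) = 1 * 1.801074 = 1.801074, which rounds to 1.8011.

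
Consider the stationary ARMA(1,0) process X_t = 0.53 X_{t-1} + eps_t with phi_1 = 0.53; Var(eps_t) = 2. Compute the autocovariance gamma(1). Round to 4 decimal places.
\gamma(1) = 1.4741

Multiply the model equation by X_{t-k} and take expectations. With theta_0 = psi_0 = 1 and psi_j the MA(infinity) weights, this gives
  gamma(k) - sum_i phi_i gamma(k-i) = c_k,
  c_k = sigma^2 * sum_{j=k..q} theta_j psi_{j-k}   (c_k = 0 for k > q),
using gamma(-m) = gamma(m).
Pure AR (q = 0): c_0 = sigma^2 = 2, c_k = 0 for k >= 1.
Equations for k = 0 and k = 1 (AR order 1):
  gamma(0) = phi_1 gamma(1) + c_0
  gamma(1) = phi_1 gamma(0) + c_1
Substituting the second into the first: gamma(0) (1 - phi_1^2) = c_0 + phi_1 c_1, so
  gamma(0) = c_0 / (1 - phi_1^2) = 2 / (1 - (0.53)^2) = 2 / 0.7191 = 2.781254.
  gamma(1) = phi_1 gamma(0) = (0.53)(2.781254) = 1.474065.
Therefore gamma(1) = 1.4741 (to 4 decimal places).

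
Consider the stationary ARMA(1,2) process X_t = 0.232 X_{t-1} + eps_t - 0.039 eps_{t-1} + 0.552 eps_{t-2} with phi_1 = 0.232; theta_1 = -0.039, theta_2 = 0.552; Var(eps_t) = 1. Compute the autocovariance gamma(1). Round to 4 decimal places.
\gamma(1) = 0.3955

Multiply the model equation by X_{t-k} and take expectations. With theta_0 = psi_0 = 1 and psi_j the MA(infinity) weights, this gives
  gamma(k) - sum_i phi_i gamma(k-i) = c_k,
  c_k = sigma^2 * sum_{j=k..q} theta_j psi_{j-k}   (c_k = 0 for k > q),
using gamma(-m) = gamma(m).
psi-weights needed (psi_j = theta_j + sum_i phi_i psi_{j-i}):
  psi_1 = theta_1 + phi_1 = -0.039 + (0.232) = 0.193
  psi_2 = theta_2 + phi_1 psi_1 = 0.552 + (0.232)(0.193) = 0.596776
Right-hand sides:
  c_0 = sigma^2 (1 + theta_1 psi_1 + theta_2 psi_2) = 1 * (1 + (-0.039)(0.193) + (0.552)(0.596776)) = 1 * 1.321893 = 1.321893
  c_1 = sigma^2 (theta_1 + theta_2 psi_1) = 1 * (-0.039 + (0.552)(0.193)) = 0.067536
  c_2 = sigma^2 theta_2 = 1 * (0.552) = 0.552
Equations for k = 0 and k = 1 (AR order 1):
  gamma(0) = phi_1 gamma(1) + c_0
  gamma(1) = phi_1 gamma(0) + c_1
Substituting the second into the first: gamma(0) (1 - phi_1^2) = c_0 + phi_1 c_1, so
  gamma(0) = (c_0 + phi_1 c_1) / (1 - phi_1^2) = (1.321893 + (0.232)(0.067536)) / (1 - (0.232)^2) = 1.337562 / 0.946176 = 1.41365.
  gamma(1) = phi_1 gamma(0) + c_1 = (0.232)(1.41365) + (0.067536) = 0.395503.
Therefore gamma(1) = 0.3955 (to 4 decimal places).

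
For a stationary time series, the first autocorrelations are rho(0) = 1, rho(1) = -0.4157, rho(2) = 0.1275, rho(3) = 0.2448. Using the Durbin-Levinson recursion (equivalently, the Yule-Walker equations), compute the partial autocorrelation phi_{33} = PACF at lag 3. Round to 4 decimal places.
\phi_{33} = 0.3370

The PACF at lag k is phi_{kk}, the last component of the solution
to the Yule-Walker system G_k phi = r_k where
  (G_k)_{ij} = rho(|i - j|), (r_k)_i = rho(i), i,j = 1..k.
Equivalently, Durbin-Levinson gives phi_{kk} iteratively:
  phi_{11} = rho(1)
  phi_{kk} = [rho(k) - sum_{j=1..k-1} phi_{k-1,j} rho(k-j)]
            / [1 - sum_{j=1..k-1} phi_{k-1,j} rho(j)],
  phi_{k,j} = phi_{k-1,j} - phi_{kk} phi_{k-1,k-j},  j = 1..k-1.
Step k = 1:
  phi_11 = rho(1) = -0.4157.
Step k = 2:
  phi_22 = [rho(2) - phi_11 rho(1)] / [1 - phi_11 rho(1)] = [0.1275 - (-0.4157)(-0.4157)] / [1 - (-0.4157)(-0.4157)]
         = -0.04530649 / 0.82719351 = -0.054771.
  Update: phi_21 = phi_11 - phi_22 phi_11 = -0.4157 - (-0.054771)(-0.4157) = -0.438468.
Step k = 3:
  phi_33 = [rho(3) - phi_21 rho(2) - phi_22 rho(1)] / [1 - phi_21 rho(1) - phi_22 rho(2)]
    numerator   = 0.2448 - (-0.438468)(0.1275) - (-0.054771)(-0.4157) = 0.27793628
    denominator = 1 - (-0.438468)(-0.4157) - (-0.054771)(0.1275) = 0.82471201
  phi_33 = 0.27793628 / 0.82471201 = 0.337.
Therefore phi_{33} = 0.3370.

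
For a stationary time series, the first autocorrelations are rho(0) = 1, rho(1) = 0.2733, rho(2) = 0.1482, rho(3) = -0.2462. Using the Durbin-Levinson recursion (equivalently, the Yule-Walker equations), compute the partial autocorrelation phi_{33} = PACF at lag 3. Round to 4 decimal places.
\phi_{33} = -0.3319

The PACF at lag k is phi_{kk}, the last component of the solution
to the Yule-Walker system G_k phi = r_k where
  (G_k)_{ij} = rho(|i - j|), (r_k)_i = rho(i), i,j = 1..k.
Equivalently, Durbin-Levinson gives phi_{kk} iteratively:
  phi_{11} = rho(1)
  phi_{kk} = [rho(k) - sum_{j=1..k-1} phi_{k-1,j} rho(k-j)]
            / [1 - sum_{j=1..k-1} phi_{k-1,j} rho(j)],
  phi_{k,j} = phi_{k-1,j} - phi_{kk} phi_{k-1,k-j},  j = 1..k-1.
Step k = 1:
  phi_11 = rho(1) = 0.2733.
Step k = 2:
  phi_22 = [rho(2) - phi_11 rho(1)] / [1 - phi_11 rho(1)] = [0.1482 - (0.2733)(0.2733)] / [1 - (0.2733)(0.2733)]
         = 0.07350711 / 0.92530711 = 0.079441.
  Update: phi_21 = phi_11 - phi_22 phi_11 = 0.2733 - (0.079441)(0.2733) = 0.251589.
Step k = 3:
  phi_33 = [rho(3) - phi_21 rho(2) - phi_22 rho(1)] / [1 - phi_21 rho(1) - phi_22 rho(2)]
    numerator   = -0.2462 - (0.251589)(0.1482) - (0.079441)(0.2733) = -0.30519663
    denominator = 1 - (0.251589)(0.2733) - (0.079441)(0.1482) = 0.91946765
  phi_33 = -0.30519663 / 0.91946765 = -0.3319.
Therefore phi_{33} = -0.3319.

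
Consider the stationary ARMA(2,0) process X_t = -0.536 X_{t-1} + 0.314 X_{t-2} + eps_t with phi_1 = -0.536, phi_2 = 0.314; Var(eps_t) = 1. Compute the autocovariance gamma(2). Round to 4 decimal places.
\gamma(2) = 2.0871

Multiply the model equation by X_{t-k} and take expectations. With theta_0 = psi_0 = 1 and psi_j the MA(infinity) weights, this gives
  gamma(k) - sum_i phi_i gamma(k-i) = c_k,
  c_k = sigma^2 * sum_{j=k..q} theta_j psi_{j-k}   (c_k = 0 for k > q),
using gamma(-m) = gamma(m).
Pure AR (q = 0): c_0 = sigma^2 = 1, c_k = 0 for k >= 1.
Equations for k = 0, 1, 2 (AR order 2, c_2 = 0):
  (E0) gamma(0) = phi_1 gamma(1) + phi_2 gamma(2) + c_0
  (E1) gamma(1) = phi_1 gamma(0) + phi_2 gamma(1) + c_1
  (E2) gamma(2) = phi_1 gamma(1) + phi_2 gamma(0)
From (E1): gamma(1) = A gamma(0) + B with
  A = phi_1 / (1 - phi_2) = -0.536 / 0.686 = -0.781341,   B = c_1 / (1 - phi_2) = 0 / 0.686 = 0.
Insert (E2) into (E0): gamma(0) (1 - phi_2^2) = phi_1 (1 + phi_2) gamma(1) + c_0.
  phi_1 (1 + phi_2) = (-0.536)(1.314) = -0.704304,   1 - phi_2^2 = 0.901404.
Replace gamma(1) by A gamma(0) + B and collect gamma(0):
  gamma(0) [0.901404 - (-0.704304)(-0.781341)] = c_0 = 1
  gamma(0) * 0.351102 = 1
  gamma(0) = 1 / 0.351102 = 2.848172.
  gamma(1) = A gamma(0) = (-0.781341)(2.848172) = -2.225394.
  gamma(2) = phi_1 gamma(1) + phi_2 gamma(0) = (-0.536)(-2.225394) + (0.314)(2.848172) = 2.087137.
Therefore gamma(2) = 2.0871 (to 4 decimal places).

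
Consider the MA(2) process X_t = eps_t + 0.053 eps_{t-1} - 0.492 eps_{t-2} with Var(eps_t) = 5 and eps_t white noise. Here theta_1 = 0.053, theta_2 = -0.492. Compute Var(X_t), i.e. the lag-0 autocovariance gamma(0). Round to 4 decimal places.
\gamma(0) = 6.2244

For an MA(q) process X_t = eps_t + sum_i theta_i eps_{t-i} with
Var(eps_t) = sigma^2, the variance is
  gamma(0) = sigma^2 * (1 + sum_i theta_i^2).
  sum_i theta_i^2 = (0.053)^2 + (-0.492)^2 = 0.002809 + 0.242064 = 0.244873.
  gamma(0) = 5 * (1 + 0.244873) = 5 * 1.244873 = 6.224365, which rounds to 6.2244.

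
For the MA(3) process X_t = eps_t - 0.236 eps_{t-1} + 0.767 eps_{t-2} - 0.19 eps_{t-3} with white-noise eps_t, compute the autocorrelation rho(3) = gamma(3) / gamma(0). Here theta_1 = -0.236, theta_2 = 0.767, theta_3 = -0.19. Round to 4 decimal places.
\rho(3) = -0.1131

For an MA(q) process with theta_0 = 1, the autocovariance is
  gamma(k) = sigma^2 * sum_{i=0..q-k} theta_i * theta_{i+k},
and rho(k) = gamma(k) / gamma(0). Sigma^2 cancels.
  numerator   = (1)*(-0.19) = -0.19.
  denominator = (1)^2 + (-0.236)^2 + (0.767)^2 + (-0.19)^2 = 1.680085.
  rho(3) = -0.19 / 1.680085 = -0.1131.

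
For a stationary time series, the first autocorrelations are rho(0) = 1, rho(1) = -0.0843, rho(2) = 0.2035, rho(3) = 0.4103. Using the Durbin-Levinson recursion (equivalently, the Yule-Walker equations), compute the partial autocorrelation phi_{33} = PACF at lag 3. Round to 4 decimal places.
\phi_{33} = 0.4620

The PACF at lag k is phi_{kk}, the last component of the solution
to the Yule-Walker system G_k phi = r_k where
  (G_k)_{ij} = rho(|i - j|), (r_k)_i = rho(i), i,j = 1..k.
Equivalently, Durbin-Levinson gives phi_{kk} iteratively:
  phi_{11} = rho(1)
  phi_{kk} = [rho(k) - sum_{j=1..k-1} phi_{k-1,j} rho(k-j)]
            / [1 - sum_{j=1..k-1} phi_{k-1,j} rho(j)],
  phi_{k,j} = phi_{k-1,j} - phi_{kk} phi_{k-1,k-j},  j = 1..k-1.
Step k = 1:
  phi_11 = rho(1) = -0.0843.
Step k = 2:
  phi_22 = [rho(2) - phi_11 rho(1)] / [1 - phi_11 rho(1)] = [0.2035 - (-0.0843)(-0.0843)] / [1 - (-0.0843)(-0.0843)]
         = 0.19639351 / 0.99289351 = 0.197799.
  Update: phi_21 = phi_11 - phi_22 phi_11 = -0.0843 - (0.197799)(-0.0843) = -0.067626.
Step k = 3:
  phi_33 = [rho(3) - phi_21 rho(2) - phi_22 rho(1)] / [1 - phi_21 rho(1) - phi_22 rho(2)]
    numerator   = 0.4103 - (-0.067626)(0.2035) - (0.197799)(-0.0843) = 0.44073627
    denominator = 1 - (-0.067626)(-0.0843) - (0.197799)(0.2035) = 0.95404704
  phi_33 = 0.44073627 / 0.95404704 = 0.462.
Therefore phi_{33} = 0.4620.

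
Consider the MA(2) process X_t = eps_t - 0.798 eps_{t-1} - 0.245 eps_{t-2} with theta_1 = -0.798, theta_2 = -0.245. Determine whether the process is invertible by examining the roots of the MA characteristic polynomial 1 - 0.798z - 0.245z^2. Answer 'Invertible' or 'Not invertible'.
\text{Not invertible}

The MA(q) characteristic polynomial is P(z) = 1 - 0.798z - 0.245z^2.
Invertibility requires all roots to lie outside the unit circle, i.e. |z| > 1 for every root.
Set 1 + (-0.798) z + (-0.245) z^2 = 0, i.e. a z^2 + b z + c = 0 with a = -0.245, b = -0.798, c = 1.
Discriminant D = b^2 - 4ac = (-0.798)^2 - 4*(-0.245)*1 = 0.636804 - (-0.98) = 1.616804.
D >= 0, so the roots are real: z = (-b +/- sqrt(D)) / (2a) = (0.798 +/- 1.271536) / (-0.49).
  z_1 = (0.798 + 1.271536) / (-0.49) = -4.2235,   |z_1| = 4.2235.
  z_2 = (0.798 - 1.271536) / (-0.49) = 0.9664,   |z_2| = 0.9664.
Moduli of all roots: 4.2235, 0.9664.
All moduli strictly greater than 1? No.
Verdict: Not invertible.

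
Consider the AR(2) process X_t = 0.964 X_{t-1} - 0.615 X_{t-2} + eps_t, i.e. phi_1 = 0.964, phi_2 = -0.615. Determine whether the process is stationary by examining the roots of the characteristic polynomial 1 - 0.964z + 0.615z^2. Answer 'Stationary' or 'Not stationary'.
\text{Stationary}

The AR(p) characteristic polynomial is P(z) = 1 - 0.964z + 0.615z^2.
Stationarity requires all roots to lie outside the unit circle, i.e. |z| > 1 for every root.
Set 1 + (-0.964) z + (0.615) z^2 = 0, i.e. a z^2 + b z + c = 0 with a = 0.615, b = -0.964, c = 1.
Discriminant D = b^2 - 4ac = (-0.964)^2 - 4*(0.615)*1 = 0.929296 - (2.46) = -1.530704.
D < 0, so the roots are the complex-conjugate pair z = (-b +/- i sqrt(-D)) / (2a) = 0.7837 +/- 1.0059i.
For a conjugate pair |z|^2 = z * conj(z) = (product of roots) = c/a = 1/(0.615) = 1.626016, so |z| = sqrt(1.626016) = 1.2752 for both roots.
Moduli of all roots: 1.2752, 1.2752.
All moduli strictly greater than 1? Yes.
Verdict: Stationary.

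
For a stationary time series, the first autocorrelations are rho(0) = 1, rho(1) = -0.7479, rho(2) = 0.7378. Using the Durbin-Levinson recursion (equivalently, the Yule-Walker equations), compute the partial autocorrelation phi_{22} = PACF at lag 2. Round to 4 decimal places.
\phi_{22} = 0.4050

The PACF at lag k is phi_{kk}, the last component of the solution
to the Yule-Walker system G_k phi = r_k where
  (G_k)_{ij} = rho(|i - j|), (r_k)_i = rho(i), i,j = 1..k.
Equivalently, Durbin-Levinson gives phi_{kk} iteratively:
  phi_{11} = rho(1)
  phi_{kk} = [rho(k) - sum_{j=1..k-1} phi_{k-1,j} rho(k-j)]
            / [1 - sum_{j=1..k-1} phi_{k-1,j} rho(j)],
  phi_{k,j} = phi_{k-1,j} - phi_{kk} phi_{k-1,k-j},  j = 1..k-1.
Step k = 1:
  phi_11 = rho(1) = -0.7479.
Step k = 2:
  phi_22 = [rho(2) - phi_11 rho(1)] / [1 - phi_11 rho(1)] = [0.7378 - (-0.7479)(-0.7479)] / [1 - (-0.7479)(-0.7479)]
         = 0.17844559 / 0.44064559 = 0.405.
Therefore phi_{22} = 0.4050.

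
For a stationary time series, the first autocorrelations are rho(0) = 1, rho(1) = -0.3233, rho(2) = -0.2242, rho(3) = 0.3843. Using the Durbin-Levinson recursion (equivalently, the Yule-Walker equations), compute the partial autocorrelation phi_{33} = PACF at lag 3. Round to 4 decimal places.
\phi_{33} = 0.2149

The PACF at lag k is phi_{kk}, the last component of the solution
to the Yule-Walker system G_k phi = r_k where
  (G_k)_{ij} = rho(|i - j|), (r_k)_i = rho(i), i,j = 1..k.
Equivalently, Durbin-Levinson gives phi_{kk} iteratively:
  phi_{11} = rho(1)
  phi_{kk} = [rho(k) - sum_{j=1..k-1} phi_{k-1,j} rho(k-j)]
            / [1 - sum_{j=1..k-1} phi_{k-1,j} rho(j)],
  phi_{k,j} = phi_{k-1,j} - phi_{kk} phi_{k-1,k-j},  j = 1..k-1.
Step k = 1:
  phi_11 = rho(1) = -0.3233.
Step k = 2:
  phi_22 = [rho(2) - phi_11 rho(1)] / [1 - phi_11 rho(1)] = [-0.2242 - (-0.3233)(-0.3233)] / [1 - (-0.3233)(-0.3233)]
         = -0.32872289 / 0.89547711 = -0.367092.
  Update: phi_21 = phi_11 - phi_22 phi_11 = -0.3233 - (-0.367092)(-0.3233) = -0.441981.
Step k = 3:
  phi_33 = [rho(3) - phi_21 rho(2) - phi_22 rho(1)] / [1 - phi_21 rho(1) - phi_22 rho(2)]
    numerator   = 0.3843 - (-0.441981)(-0.2242) - (-0.367092)(-0.3233) = 0.16652687
    denominator = 1 - (-0.441981)(-0.3233) - (-0.367092)(-0.2242) = 0.77480542
  phi_33 = 0.16652687 / 0.77480542 = 0.2149.
Therefore phi_{33} = 0.2149.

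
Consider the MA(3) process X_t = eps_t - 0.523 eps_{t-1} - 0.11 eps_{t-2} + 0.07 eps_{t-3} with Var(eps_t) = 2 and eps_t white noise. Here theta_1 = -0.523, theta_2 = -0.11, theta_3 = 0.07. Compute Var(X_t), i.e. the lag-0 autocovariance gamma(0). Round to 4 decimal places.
\gamma(0) = 2.5811

For an MA(q) process X_t = eps_t + sum_i theta_i eps_{t-i} with
Var(eps_t) = sigma^2, the variance is
  gamma(0) = sigma^2 * (1 + sum_i theta_i^2).
  sum_i theta_i^2 = (-0.523)^2 + (-0.11)^2 + (0.07)^2 = 0.273529 + 0.0121 + 0.0049 = 0.290529.
  gamma(0) = 2 * (1 + 0.290529) = 2 * 1.290529 = 2.581058, which rounds to 2.5811.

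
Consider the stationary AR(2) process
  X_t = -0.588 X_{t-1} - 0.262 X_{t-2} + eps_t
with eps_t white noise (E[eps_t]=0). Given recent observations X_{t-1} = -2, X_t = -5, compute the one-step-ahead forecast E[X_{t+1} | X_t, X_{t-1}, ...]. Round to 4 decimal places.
E[X_{t+1} \mid \mathcal F_t] = 3.4640

For an AR(p) model X_t = c + sum_i phi_i X_{t-i} + eps_t, the
one-step-ahead conditional mean is
  E[X_{t+1} | X_t, ...] = c + sum_i phi_i X_{t+1-i}.
Substitute known values:
  E[X_{t+1} | ...] = (-0.588) * (-5) + (-0.262) * (-2)
                   = 3.4640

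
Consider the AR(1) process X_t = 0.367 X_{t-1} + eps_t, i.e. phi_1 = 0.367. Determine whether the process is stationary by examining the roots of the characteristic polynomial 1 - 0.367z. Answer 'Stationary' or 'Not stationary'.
\text{Stationary}

The AR(p) characteristic polynomial is P(z) = 1 - 0.367z.
Stationarity requires all roots to lie outside the unit circle, i.e. |z| > 1 for every root.
This is linear in z: 1 + (-0.367) z = 0  =>  z = -1/(-0.367) = 2.724796,  |z| = 2.724796.
Moduli of all roots: 2.7248.
All moduli strictly greater than 1? Yes.
Verdict: Stationary.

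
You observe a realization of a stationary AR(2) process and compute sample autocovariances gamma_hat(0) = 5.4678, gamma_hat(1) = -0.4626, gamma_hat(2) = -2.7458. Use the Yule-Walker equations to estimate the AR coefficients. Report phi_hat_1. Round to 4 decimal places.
\hat\phi_{1} = -0.1280

The Yule-Walker equations for an AR(p) process read, in matrix form,
  Gamma_p phi = r_p,   with   (Gamma_p)_{ij} = gamma(|i - j|),
                       (r_p)_i = gamma(i),   i,j = 1..p.
Substitute the sample gammas (Toeplitz matrix and right-hand side of size 2):
  Gamma_p = [[5.4678, -0.4626], [-0.4626, 5.4678]]
  r_p     = [-0.4626, -2.7458]
Written out:
  5.4678 phi_1 - 0.4626 phi_2 = -0.4626
  -0.4626 phi_1 + 5.4678 phi_2 = -2.7458
Solve by Cramer's rule:
  det = gamma(0)^2 - gamma(1)^2 = (5.4678)^2 - (-0.4626)^2 = 29.89683684 - 0.21399876 = 29.68283808
  phi_hat_1 = [gamma(1) gamma(0) - gamma(1) gamma(2)] / det = [(-0.4626)(5.4678) - (-0.4626)(-2.7458)] / 29.68283808 = -3.79961136 / 29.68283808 = -0.128
  phi_hat_2 = [gamma(0) gamma(2) - gamma(1)^2] / det = [(5.4678)(-2.7458) - (-0.4626)^2] / 29.68283808 = -15.227484 / 29.68283808 = -0.513
So phi_hat = [-0.1280, -0.5130].
Therefore phi_hat_1 = -0.1280.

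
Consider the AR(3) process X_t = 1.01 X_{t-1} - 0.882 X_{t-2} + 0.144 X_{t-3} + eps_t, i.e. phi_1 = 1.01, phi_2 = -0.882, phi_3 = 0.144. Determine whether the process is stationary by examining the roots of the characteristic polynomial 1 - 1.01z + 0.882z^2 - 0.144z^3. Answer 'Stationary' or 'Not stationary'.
\text{Stationary}

The AR(p) characteristic polynomial is P(z) = 1 - 1.01z + 0.882z^2 - 0.144z^3.
Stationarity requires all roots to lie outside the unit circle, i.e. |z| > 1 for every root.
Degree 3: look for a simple real root z0 first, then factor out (1 - z/z0) and solve the remaining quadratic.
Testing z0 = 5: P(5) = 1 + (-1.01)(5) + (0.882)(5)^2 + (-0.144)(5)^3
  = 1 + (-5.05) + (22.05) + (-18) = 0.  So z_0 = 5 is a root, |z_0| = 5.
Divide out the factor (1 - 0.2 z) = (1 - z/z0) (since 1/z0 = 0.2):
  P(z) = (1 - 0.2 z)(1 + (-0.81) z + (0.72) z^2)
  [check: z-coef -0.81 - (0.2) = -1.01; z^2-coef 0.72 - (0.2)(-0.81) = 0.882; z^3-coef -(0.2)(0.72) = -0.144.]
Remaining roots from the quadratic factor 1 + (-0.81) z + (0.72) z^2:
  Set 1 + (-0.81) z + (0.72) z^2 = 0, i.e. a z^2 + b z + c = 0 with a = 0.72, b = -0.81, c = 1.
  Discriminant D = b^2 - 4ac = (-0.81)^2 - 4*(0.72)*1 = 0.6561 - (2.88) = -2.2239.
  D < 0, so the roots are the complex-conjugate pair z = (-b +/- i sqrt(-D)) / (2a) = 0.5625 +/- 1.0356i.
  For a conjugate pair |z|^2 = z * conj(z) = (product of roots) = c/a = 1/(0.72) = 1.388889, so |z| = sqrt(1.388889) = 1.1785 for both roots.
Moduli of all roots: 5.0000, 1.1785, 1.1785.
All moduli strictly greater than 1? Yes.
Verdict: Stationary.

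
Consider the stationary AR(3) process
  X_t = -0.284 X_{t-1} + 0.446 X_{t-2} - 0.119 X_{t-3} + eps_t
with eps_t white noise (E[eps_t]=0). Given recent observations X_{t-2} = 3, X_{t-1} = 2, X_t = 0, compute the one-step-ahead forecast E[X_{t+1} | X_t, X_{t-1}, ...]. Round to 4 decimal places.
E[X_{t+1} \mid \mathcal F_t] = 0.5350

For an AR(p) model X_t = c + sum_i phi_i X_{t-i} + eps_t, the
one-step-ahead conditional mean is
  E[X_{t+1} | X_t, ...] = c + sum_i phi_i X_{t+1-i}.
Substitute known values:
  E[X_{t+1} | ...] = (-0.284) * (0) + (0.446) * (2) + (-0.119) * (3)
                   = 0.5350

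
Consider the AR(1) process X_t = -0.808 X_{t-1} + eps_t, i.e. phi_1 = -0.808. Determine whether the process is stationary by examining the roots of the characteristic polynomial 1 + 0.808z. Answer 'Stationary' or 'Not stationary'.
\text{Stationary}

The AR(p) characteristic polynomial is P(z) = 1 + 0.808z.
Stationarity requires all roots to lie outside the unit circle, i.e. |z| > 1 for every root.
This is linear in z: 1 + (0.808) z = 0  =>  z = -1/(0.808) = -1.237624,  |z| = 1.237624.
Moduli of all roots: 1.2376.
All moduli strictly greater than 1? Yes.
Verdict: Stationary.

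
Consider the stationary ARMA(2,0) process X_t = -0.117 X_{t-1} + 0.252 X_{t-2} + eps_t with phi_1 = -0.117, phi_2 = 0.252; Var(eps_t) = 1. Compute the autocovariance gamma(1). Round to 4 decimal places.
\gamma(1) = -0.1712

Multiply the model equation by X_{t-k} and take expectations. With theta_0 = psi_0 = 1 and psi_j the MA(infinity) weights, this gives
  gamma(k) - sum_i phi_i gamma(k-i) = c_k,
  c_k = sigma^2 * sum_{j=k..q} theta_j psi_{j-k}   (c_k = 0 for k > q),
using gamma(-m) = gamma(m).
Pure AR (q = 0): c_0 = sigma^2 = 1, c_k = 0 for k >= 1.
Equations for k = 0, 1, 2 (AR order 2, c_2 = 0):
  (E0) gamma(0) = phi_1 gamma(1) + phi_2 gamma(2) + c_0
  (E1) gamma(1) = phi_1 gamma(0) + phi_2 gamma(1) + c_1
  (E2) gamma(2) = phi_1 gamma(1) + phi_2 gamma(0)
From (E1): gamma(1) = A gamma(0) + B with
  A = phi_1 / (1 - phi_2) = -0.117 / 0.748 = -0.156417,   B = c_1 / (1 - phi_2) = 0 / 0.748 = 0.
Insert (E2) into (E0): gamma(0) (1 - phi_2^2) = phi_1 (1 + phi_2) gamma(1) + c_0.
  phi_1 (1 + phi_2) = (-0.117)(1.252) = -0.146484,   1 - phi_2^2 = 0.936496.
Replace gamma(1) by A gamma(0) + B and collect gamma(0):
  gamma(0) [0.936496 - (-0.146484)(-0.156417)] = c_0 = 1
  gamma(0) * 0.913583 = 1
  gamma(0) = 1 / 0.913583 = 1.094591.
  gamma(1) = A gamma(0) = (-0.156417)(1.094591) = -0.171213.
Therefore gamma(1) = -0.1712 (to 4 decimal places).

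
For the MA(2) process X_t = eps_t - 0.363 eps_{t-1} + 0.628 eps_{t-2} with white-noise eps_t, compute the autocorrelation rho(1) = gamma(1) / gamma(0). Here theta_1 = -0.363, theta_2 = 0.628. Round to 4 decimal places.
\rho(1) = -0.3872

For an MA(q) process with theta_0 = 1, the autocovariance is
  gamma(k) = sigma^2 * sum_{i=0..q-k} theta_i * theta_{i+k},
and rho(k) = gamma(k) / gamma(0). Sigma^2 cancels.
  numerator   = (1)*(-0.363) + (-0.363)*(0.628) = -0.590964.
  denominator = (1)^2 + (-0.363)^2 + (0.628)^2 = 1.526153.
  rho(1) = -0.590964 / 1.526153 = -0.3872.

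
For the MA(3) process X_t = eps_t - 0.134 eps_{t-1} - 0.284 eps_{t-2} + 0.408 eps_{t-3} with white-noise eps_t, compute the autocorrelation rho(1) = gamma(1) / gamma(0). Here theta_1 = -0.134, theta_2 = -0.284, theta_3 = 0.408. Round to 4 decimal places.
\rho(1) = -0.1674

For an MA(q) process with theta_0 = 1, the autocovariance is
  gamma(k) = sigma^2 * sum_{i=0..q-k} theta_i * theta_{i+k},
and rho(k) = gamma(k) / gamma(0). Sigma^2 cancels.
  numerator   = (1)*(-0.134) + (-0.134)*(-0.284) + (-0.284)*(0.408) = -0.211816.
  denominator = (1)^2 + (-0.134)^2 + (-0.284)^2 + (0.408)^2 = 1.265076.
  rho(1) = -0.211816 / 1.265076 = -0.1674.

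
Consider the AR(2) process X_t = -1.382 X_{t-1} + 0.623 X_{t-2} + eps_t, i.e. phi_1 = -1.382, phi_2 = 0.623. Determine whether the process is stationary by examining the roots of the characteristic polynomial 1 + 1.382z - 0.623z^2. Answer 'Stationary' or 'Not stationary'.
\text{Not stationary}

The AR(p) characteristic polynomial is P(z) = 1 + 1.382z - 0.623z^2.
Stationarity requires all roots to lie outside the unit circle, i.e. |z| > 1 for every root.
Set 1 + (1.382) z + (-0.623) z^2 = 0, i.e. a z^2 + b z + c = 0 with a = -0.623, b = 1.382, c = 1.
Discriminant D = b^2 - 4ac = (1.382)^2 - 4*(-0.623)*1 = 1.909924 - (-2.492) = 4.401924.
D >= 0, so the roots are real: z = (-b +/- sqrt(D)) / (2a) = (-1.382 +/- 2.098076) / (-1.246).
  z_1 = (-1.382 + 2.098076) / (-1.246) = -0.5747,   |z_1| = 0.5747.
  z_2 = (-1.382 - 2.098076) / (-1.246) = 2.793,   |z_2| = 2.793.
Moduli of all roots: 0.5747, 2.7930.
All moduli strictly greater than 1? No.
Verdict: Not stationary.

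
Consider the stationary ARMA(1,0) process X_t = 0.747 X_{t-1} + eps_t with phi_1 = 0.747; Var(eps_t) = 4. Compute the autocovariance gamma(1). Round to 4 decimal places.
\gamma(1) = 6.7603

Multiply the model equation by X_{t-k} and take expectations. With theta_0 = psi_0 = 1 and psi_j the MA(infinity) weights, this gives
  gamma(k) - sum_i phi_i gamma(k-i) = c_k,
  c_k = sigma^2 * sum_{j=k..q} theta_j psi_{j-k}   (c_k = 0 for k > q),
using gamma(-m) = gamma(m).
Pure AR (q = 0): c_0 = sigma^2 = 4, c_k = 0 for k >= 1.
Equations for k = 0 and k = 1 (AR order 1):
  gamma(0) = phi_1 gamma(1) + c_0
  gamma(1) = phi_1 gamma(0) + c_1
Substituting the second into the first: gamma(0) (1 - phi_1^2) = c_0 + phi_1 c_1, so
  gamma(0) = c_0 / (1 - phi_1^2) = 4 / (1 - (0.747)^2) = 4 / 0.441991 = 9.049958.
  gamma(1) = phi_1 gamma(0) = (0.747)(9.049958) = 6.760319.
Therefore gamma(1) = 6.7603 (to 4 decimal places).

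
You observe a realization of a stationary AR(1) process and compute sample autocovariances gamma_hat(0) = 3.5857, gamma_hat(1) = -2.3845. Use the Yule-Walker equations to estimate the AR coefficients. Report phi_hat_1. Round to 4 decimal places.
\hat\phi_{1} = -0.6650

The Yule-Walker equations for an AR(p) process read, in matrix form,
  Gamma_p phi = r_p,   with   (Gamma_p)_{ij} = gamma(|i - j|),
                       (r_p)_i = gamma(i),   i,j = 1..p.
Substitute the sample gammas (Toeplitz matrix and right-hand side of size 1):
  Gamma_p = [[3.5857]]
  r_p     = [-2.3845]
With p = 1 this is the single equation gamma(0) phi_1 = gamma(1):
  phi_hat_1 = gamma(1) / gamma(0) = -2.3845 / 3.5857 = -0.6650.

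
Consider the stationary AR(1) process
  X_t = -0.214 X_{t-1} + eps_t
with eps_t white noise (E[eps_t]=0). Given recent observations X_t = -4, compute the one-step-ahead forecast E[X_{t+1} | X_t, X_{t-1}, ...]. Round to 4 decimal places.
E[X_{t+1} \mid \mathcal F_t] = 0.8560

For an AR(p) model X_t = c + sum_i phi_i X_{t-i} + eps_t, the
one-step-ahead conditional mean is
  E[X_{t+1} | X_t, ...] = c + sum_i phi_i X_{t+1-i}.
Substitute known values:
  E[X_{t+1} | ...] = (-0.214) * (-4)
                   = 0.8560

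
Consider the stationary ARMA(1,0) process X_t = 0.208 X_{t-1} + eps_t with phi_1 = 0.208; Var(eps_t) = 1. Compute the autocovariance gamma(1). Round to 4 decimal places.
\gamma(1) = 0.2174

Multiply the model equation by X_{t-k} and take expectations. With theta_0 = psi_0 = 1 and psi_j the MA(infinity) weights, this gives
  gamma(k) - sum_i phi_i gamma(k-i) = c_k,
  c_k = sigma^2 * sum_{j=k..q} theta_j psi_{j-k}   (c_k = 0 for k > q),
using gamma(-m) = gamma(m).
Pure AR (q = 0): c_0 = sigma^2 = 1, c_k = 0 for k >= 1.
Equations for k = 0 and k = 1 (AR order 1):
  gamma(0) = phi_1 gamma(1) + c_0
  gamma(1) = phi_1 gamma(0) + c_1
Substituting the second into the first: gamma(0) (1 - phi_1^2) = c_0 + phi_1 c_1, so
  gamma(0) = c_0 / (1 - phi_1^2) = 1 / (1 - (0.208)^2) = 1 / 0.956736 = 1.04522.
  gamma(1) = phi_1 gamma(0) = (0.208)(1.04522) = 0.217406.
Therefore gamma(1) = 0.2174 (to 4 decimal places).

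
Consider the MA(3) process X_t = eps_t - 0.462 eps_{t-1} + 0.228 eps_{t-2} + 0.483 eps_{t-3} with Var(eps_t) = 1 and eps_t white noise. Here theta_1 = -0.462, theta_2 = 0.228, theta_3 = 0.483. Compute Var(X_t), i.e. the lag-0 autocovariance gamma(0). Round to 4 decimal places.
\gamma(0) = 1.4987

For an MA(q) process X_t = eps_t + sum_i theta_i eps_{t-i} with
Var(eps_t) = sigma^2, the variance is
  gamma(0) = sigma^2 * (1 + sum_i theta_i^2).
  sum_i theta_i^2 = (-0.462)^2 + (0.228)^2 + (0.483)^2 = 0.213444 + 0.051984 + 0.233289 = 0.498717.
  gamma(0) = 1 * (1 + 0.498717) = 1 * 1.498717 = 1.498717, which rounds to 1.4987.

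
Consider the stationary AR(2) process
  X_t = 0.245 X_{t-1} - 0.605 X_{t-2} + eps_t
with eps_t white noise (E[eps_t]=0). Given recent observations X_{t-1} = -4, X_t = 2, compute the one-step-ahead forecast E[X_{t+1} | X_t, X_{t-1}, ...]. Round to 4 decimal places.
E[X_{t+1} \mid \mathcal F_t] = 2.9100

For an AR(p) model X_t = c + sum_i phi_i X_{t-i} + eps_t, the
one-step-ahead conditional mean is
  E[X_{t+1} | X_t, ...] = c + sum_i phi_i X_{t+1-i}.
Substitute known values:
  E[X_{t+1} | ...] = (0.245) * (2) + (-0.605) * (-4)
                   = 2.9100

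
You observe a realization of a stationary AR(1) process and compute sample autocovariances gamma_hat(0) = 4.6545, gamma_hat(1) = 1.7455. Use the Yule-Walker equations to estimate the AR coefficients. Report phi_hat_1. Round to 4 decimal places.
\hat\phi_{1} = 0.3750

The Yule-Walker equations for an AR(p) process read, in matrix form,
  Gamma_p phi = r_p,   with   (Gamma_p)_{ij} = gamma(|i - j|),
                       (r_p)_i = gamma(i),   i,j = 1..p.
Substitute the sample gammas (Toeplitz matrix and right-hand side of size 1):
  Gamma_p = [[4.6545]]
  r_p     = [1.7455]
With p = 1 this is the single equation gamma(0) phi_1 = gamma(1):
  phi_hat_1 = gamma(1) / gamma(0) = 1.7455 / 4.6545 = 0.3750.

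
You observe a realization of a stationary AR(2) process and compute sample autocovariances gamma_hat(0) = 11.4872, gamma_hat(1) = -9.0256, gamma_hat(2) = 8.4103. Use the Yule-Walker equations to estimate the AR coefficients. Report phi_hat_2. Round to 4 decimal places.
\hat\phi_{2} = 0.3000

The Yule-Walker equations for an AR(p) process read, in matrix form,
  Gamma_p phi = r_p,   with   (Gamma_p)_{ij} = gamma(|i - j|),
                       (r_p)_i = gamma(i),   i,j = 1..p.
Substitute the sample gammas (Toeplitz matrix and right-hand side of size 2):
  Gamma_p = [[11.4872, -9.0256], [-9.0256, 11.4872]]
  r_p     = [-9.0256, 8.4103]
Written out:
  11.4872 phi_1 - 9.0256 phi_2 = -9.0256
  -9.0256 phi_1 + 11.4872 phi_2 = 8.4103
Solve by Cramer's rule:
  det = gamma(0)^2 - gamma(1)^2 = (11.4872)^2 - (-9.0256)^2 = 131.95576384 - 81.46145536 = 50.49430848
  phi_hat_1 = [gamma(1) gamma(0) - gamma(1) gamma(2)] / det = [(-9.0256)(11.4872) - (-9.0256)(8.4103)] / 50.49430848 = -27.77086864 / 50.49430848 = -0.55
  phi_hat_2 = [gamma(0) gamma(2) - gamma(1)^2] / det = [(11.4872)(8.4103) - (-9.0256)^2] / 50.49430848 = 15.1493428 / 50.49430848 = 0.3
So phi_hat = [-0.5500, 0.3000].
Therefore phi_hat_2 = 0.3000.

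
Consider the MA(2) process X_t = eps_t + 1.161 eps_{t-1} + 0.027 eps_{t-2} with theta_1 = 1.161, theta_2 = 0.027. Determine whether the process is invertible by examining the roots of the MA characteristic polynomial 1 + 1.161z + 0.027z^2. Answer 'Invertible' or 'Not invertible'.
\text{Not invertible}

The MA(q) characteristic polynomial is P(z) = 1 + 1.161z + 0.027z^2.
Invertibility requires all roots to lie outside the unit circle, i.e. |z| > 1 for every root.
Set 1 + (1.161) z + (0.027) z^2 = 0, i.e. a z^2 + b z + c = 0 with a = 0.027, b = 1.161, c = 1.
Discriminant D = b^2 - 4ac = (1.161)^2 - 4*(0.027)*1 = 1.347921 - (0.108) = 1.239921.
D >= 0, so the roots are real: z = (-b +/- sqrt(D)) / (2a) = (-1.161 +/- 1.113517) / (0.054).
  z_1 = (-1.161 + 1.113517) / (0.054) = -0.8793,   |z_1| = 0.8793.
  z_2 = (-1.161 - 1.113517) / (0.054) = -42.1207,   |z_2| = 42.1207.
Moduli of all roots: 0.8793, 42.1207.
All moduli strictly greater than 1? No.
Verdict: Not invertible.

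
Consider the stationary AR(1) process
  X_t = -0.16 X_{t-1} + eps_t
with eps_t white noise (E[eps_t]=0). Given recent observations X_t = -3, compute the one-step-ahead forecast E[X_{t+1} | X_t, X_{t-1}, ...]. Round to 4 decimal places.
E[X_{t+1} \mid \mathcal F_t] = 0.4800

For an AR(p) model X_t = c + sum_i phi_i X_{t-i} + eps_t, the
one-step-ahead conditional mean is
  E[X_{t+1} | X_t, ...] = c + sum_i phi_i X_{t+1-i}.
Substitute known values:
  E[X_{t+1} | ...] = (-0.16) * (-3)
                   = 0.4800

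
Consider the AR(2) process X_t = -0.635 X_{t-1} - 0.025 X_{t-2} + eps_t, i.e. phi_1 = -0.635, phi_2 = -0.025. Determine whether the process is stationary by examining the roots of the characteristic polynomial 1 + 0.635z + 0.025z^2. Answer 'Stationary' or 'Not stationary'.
\text{Stationary}

The AR(p) characteristic polynomial is P(z) = 1 + 0.635z + 0.025z^2.
Stationarity requires all roots to lie outside the unit circle, i.e. |z| > 1 for every root.
Set 1 + (0.635) z + (0.025) z^2 = 0, i.e. a z^2 + b z + c = 0 with a = 0.025, b = 0.635, c = 1.
Discriminant D = b^2 - 4ac = (0.635)^2 - 4*(0.025)*1 = 0.403225 - (0.1) = 0.303225.
D >= 0, so the roots are real: z = (-b +/- sqrt(D)) / (2a) = (-0.635 +/- 0.550659) / (0.05).
  z_1 = (-0.635 + 0.550659) / (0.05) = -1.6868,   |z_1| = 1.6868.
  z_2 = (-0.635 - 0.550659) / (0.05) = -23.7132,   |z_2| = 23.7132.
Moduli of all roots: 1.6868, 23.7132.
All moduli strictly greater than 1? Yes.
Verdict: Stationary.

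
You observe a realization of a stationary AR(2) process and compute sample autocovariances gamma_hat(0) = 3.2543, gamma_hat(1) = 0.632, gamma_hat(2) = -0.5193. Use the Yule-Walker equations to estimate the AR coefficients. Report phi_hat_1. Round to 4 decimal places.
\hat\phi_{1} = 0.2340

The Yule-Walker equations for an AR(p) process read, in matrix form,
  Gamma_p phi = r_p,   with   (Gamma_p)_{ij} = gamma(|i - j|),
                       (r_p)_i = gamma(i),   i,j = 1..p.
Substitute the sample gammas (Toeplitz matrix and right-hand side of size 2):
  Gamma_p = [[3.2543, 0.632], [0.632, 3.2543]]
  r_p     = [0.632, -0.5193]
Written out:
  3.2543 phi_1 + 0.632 phi_2 = 0.632
  0.632 phi_1 + 3.2543 phi_2 = -0.5193
Solve by Cramer's rule:
  det = gamma(0)^2 - gamma(1)^2 = (3.2543)^2 - (0.632)^2 = 10.59046849 - 0.399424 = 10.19104449
  phi_hat_1 = [gamma(1) gamma(0) - gamma(1) gamma(2)] / det = [(0.632)(3.2543) - (0.632)(-0.5193)] / 10.19104449 = 2.3849152 / 10.19104449 = 0.234
  phi_hat_2 = [gamma(0) gamma(2) - gamma(1)^2] / det = [(3.2543)(-0.5193) - (0.632)^2] / 10.19104449 = -2.08938199 / 10.19104449 = -0.205
So phi_hat = [0.2340, -0.2050].
Therefore phi_hat_1 = 0.2340.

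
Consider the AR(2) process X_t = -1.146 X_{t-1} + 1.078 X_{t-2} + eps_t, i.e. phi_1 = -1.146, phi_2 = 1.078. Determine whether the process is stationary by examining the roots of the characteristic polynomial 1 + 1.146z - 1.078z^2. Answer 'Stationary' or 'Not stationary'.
\text{Not stationary}

The AR(p) characteristic polynomial is P(z) = 1 + 1.146z - 1.078z^2.
Stationarity requires all roots to lie outside the unit circle, i.e. |z| > 1 for every root.
Set 1 + (1.146) z + (-1.078) z^2 = 0, i.e. a z^2 + b z + c = 0 with a = -1.078, b = 1.146, c = 1.
Discriminant D = b^2 - 4ac = (1.146)^2 - 4*(-1.078)*1 = 1.313316 - (-4.312) = 5.625316.
D >= 0, so the roots are real: z = (-b +/- sqrt(D)) / (2a) = (-1.146 +/- 2.371775) / (-2.156).
  z_1 = (-1.146 + 2.371775) / (-2.156) = -0.5685,   |z_1| = 0.5685.
  z_2 = (-1.146 - 2.371775) / (-2.156) = 1.6316,   |z_2| = 1.6316.
Moduli of all roots: 0.5685, 1.6316.
All moduli strictly greater than 1? No.
Verdict: Not stationary.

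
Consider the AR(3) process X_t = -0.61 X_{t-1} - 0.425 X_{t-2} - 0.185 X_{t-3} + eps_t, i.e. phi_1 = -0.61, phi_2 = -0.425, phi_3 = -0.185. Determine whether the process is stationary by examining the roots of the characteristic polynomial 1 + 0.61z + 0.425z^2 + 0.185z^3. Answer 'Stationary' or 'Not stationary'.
\text{Stationary}

The AR(p) characteristic polynomial is P(z) = 1 + 0.61z + 0.425z^2 + 0.185z^3.
Stationarity requires all roots to lie outside the unit circle, i.e. |z| > 1 for every root.
Degree 3: look for a simple real root z0 first, then factor out (1 - z/z0) and solve the remaining quadratic.
Testing z0 = -2: P(-2) = 1 + (0.61)(-2) + (0.425)(-2)^2 + (0.185)(-2)^3
  = 1 + (-1.22) + (1.7) + (-1.48) = 0.  So z_0 = -2 is a root, |z_0| = 2.
Divide out the factor (1 + 0.5 z) = (1 - z/z0) (since 1/z0 = -0.5):
  P(z) = (1 + 0.5 z)(1 + (0.11) z + (0.37) z^2)
  [check: z-coef 0.11 - (-0.5) = 0.61; z^2-coef 0.37 - (-0.5)(0.11) = 0.425; z^3-coef -(-0.5)(0.37) = 0.185.]
Remaining roots from the quadratic factor 1 + (0.11) z + (0.37) z^2:
  Set 1 + (0.11) z + (0.37) z^2 = 0, i.e. a z^2 + b z + c = 0 with a = 0.37, b = 0.11, c = 1.
  Discriminant D = b^2 - 4ac = (0.11)^2 - 4*(0.37)*1 = 0.0121 - (1.48) = -1.4679.
  D < 0, so the roots are the complex-conjugate pair z = (-b +/- i sqrt(-D)) / (2a) = -0.1486 +/- 1.6373i.
  For a conjugate pair |z|^2 = z * conj(z) = (product of roots) = c/a = 1/(0.37) = 2.702703, so |z| = sqrt(2.702703) = 1.644 for both roots.
Moduli of all roots: 2.0000, 1.6440, 1.6440.
All moduli strictly greater than 1? Yes.
Verdict: Stationary.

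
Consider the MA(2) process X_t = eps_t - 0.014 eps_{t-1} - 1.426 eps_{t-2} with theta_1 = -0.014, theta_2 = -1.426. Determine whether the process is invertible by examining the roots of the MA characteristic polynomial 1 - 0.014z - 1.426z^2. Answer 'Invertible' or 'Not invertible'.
\text{Not invertible}

The MA(q) characteristic polynomial is P(z) = 1 - 0.014z - 1.426z^2.
Invertibility requires all roots to lie outside the unit circle, i.e. |z| > 1 for every root.
Set 1 + (-0.014) z + (-1.426) z^2 = 0, i.e. a z^2 + b z + c = 0 with a = -1.426, b = -0.014, c = 1.
Discriminant D = b^2 - 4ac = (-0.014)^2 - 4*(-1.426)*1 = 0.000196 - (-5.704) = 5.704196.
D >= 0, so the roots are real: z = (-b +/- sqrt(D)) / (2a) = (0.014 +/- 2.388346) / (-2.852).
  z_1 = (0.014 + 2.388346) / (-2.852) = -0.8423,   |z_1| = 0.8423.
  z_2 = (0.014 - 2.388346) / (-2.852) = 0.8325,   |z_2| = 0.8325.
Moduli of all roots: 0.8423, 0.8325.
All moduli strictly greater than 1? No.
Verdict: Not invertible.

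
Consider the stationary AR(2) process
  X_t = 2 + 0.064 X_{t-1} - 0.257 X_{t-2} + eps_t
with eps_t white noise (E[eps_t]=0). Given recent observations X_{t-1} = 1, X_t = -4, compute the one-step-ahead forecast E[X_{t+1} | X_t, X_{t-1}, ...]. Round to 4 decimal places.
E[X_{t+1} \mid \mathcal F_t] = 1.4870

For an AR(p) model X_t = c + sum_i phi_i X_{t-i} + eps_t, the
one-step-ahead conditional mean is
  E[X_{t+1} | X_t, ...] = c + sum_i phi_i X_{t+1-i}.
Substitute known values:
  E[X_{t+1} | ...] = 2 + (0.064) * (-4) + (-0.257) * (1)
                   = 1.4870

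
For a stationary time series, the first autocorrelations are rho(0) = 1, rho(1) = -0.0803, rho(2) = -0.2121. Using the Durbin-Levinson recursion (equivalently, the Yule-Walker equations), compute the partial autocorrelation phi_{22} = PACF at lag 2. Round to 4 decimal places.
\phi_{22} = -0.2200

The PACF at lag k is phi_{kk}, the last component of the solution
to the Yule-Walker system G_k phi = r_k where
  (G_k)_{ij} = rho(|i - j|), (r_k)_i = rho(i), i,j = 1..k.
Equivalently, Durbin-Levinson gives phi_{kk} iteratively:
  phi_{11} = rho(1)
  phi_{kk} = [rho(k) - sum_{j=1..k-1} phi_{k-1,j} rho(k-j)]
            / [1 - sum_{j=1..k-1} phi_{k-1,j} rho(j)],
  phi_{k,j} = phi_{k-1,j} - phi_{kk} phi_{k-1,k-j},  j = 1..k-1.
Step k = 1:
  phi_11 = rho(1) = -0.0803.
Step k = 2:
  phi_22 = [rho(2) - phi_11 rho(1)] / [1 - phi_11 rho(1)] = [-0.2121 - (-0.0803)(-0.0803)] / [1 - (-0.0803)(-0.0803)]
         = -0.21854809 / 0.99355191 = -0.22.
Therefore phi_{22} = -0.2200.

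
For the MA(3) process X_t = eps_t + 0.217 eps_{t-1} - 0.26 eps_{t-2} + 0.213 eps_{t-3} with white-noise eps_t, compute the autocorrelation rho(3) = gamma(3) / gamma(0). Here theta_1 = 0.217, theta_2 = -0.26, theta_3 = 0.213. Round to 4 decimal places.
\rho(3) = 0.1836

For an MA(q) process with theta_0 = 1, the autocovariance is
  gamma(k) = sigma^2 * sum_{i=0..q-k} theta_i * theta_{i+k},
and rho(k) = gamma(k) / gamma(0). Sigma^2 cancels.
  numerator   = (1)*(0.213) = 0.213.
  denominator = (1)^2 + (0.217)^2 + (-0.26)^2 + (0.213)^2 = 1.160058.
  rho(3) = 0.213 / 1.160058 = 0.1836.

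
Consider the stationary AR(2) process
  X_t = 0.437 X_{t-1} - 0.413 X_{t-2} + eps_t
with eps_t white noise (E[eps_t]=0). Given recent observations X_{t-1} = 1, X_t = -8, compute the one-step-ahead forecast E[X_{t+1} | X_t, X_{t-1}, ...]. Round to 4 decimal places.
E[X_{t+1} \mid \mathcal F_t] = -3.9090

For an AR(p) model X_t = c + sum_i phi_i X_{t-i} + eps_t, the
one-step-ahead conditional mean is
  E[X_{t+1} | X_t, ...] = c + sum_i phi_i X_{t+1-i}.
Substitute known values:
  E[X_{t+1} | ...] = (0.437) * (-8) + (-0.413) * (1)
                   = -3.9090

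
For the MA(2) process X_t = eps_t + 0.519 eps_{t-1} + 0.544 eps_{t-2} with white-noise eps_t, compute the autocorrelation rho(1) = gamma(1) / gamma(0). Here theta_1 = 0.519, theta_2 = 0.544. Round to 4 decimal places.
\rho(1) = 0.5119

For an MA(q) process with theta_0 = 1, the autocovariance is
  gamma(k) = sigma^2 * sum_{i=0..q-k} theta_i * theta_{i+k},
and rho(k) = gamma(k) / gamma(0). Sigma^2 cancels.
  numerator   = (1)*(0.519) + (0.519)*(0.544) = 0.801336.
  denominator = (1)^2 + (0.519)^2 + (0.544)^2 = 1.565297.
  rho(1) = 0.801336 / 1.565297 = 0.5119.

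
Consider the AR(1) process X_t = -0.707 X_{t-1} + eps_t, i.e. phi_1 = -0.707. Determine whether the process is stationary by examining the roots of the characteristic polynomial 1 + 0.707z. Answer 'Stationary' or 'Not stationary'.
\text{Stationary}

The AR(p) characteristic polynomial is P(z) = 1 + 0.707z.
Stationarity requires all roots to lie outside the unit circle, i.e. |z| > 1 for every root.
This is linear in z: 1 + (0.707) z = 0  =>  z = -1/(0.707) = -1.414427,  |z| = 1.414427.
Moduli of all roots: 1.4144.
All moduli strictly greater than 1? Yes.
Verdict: Stationary.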